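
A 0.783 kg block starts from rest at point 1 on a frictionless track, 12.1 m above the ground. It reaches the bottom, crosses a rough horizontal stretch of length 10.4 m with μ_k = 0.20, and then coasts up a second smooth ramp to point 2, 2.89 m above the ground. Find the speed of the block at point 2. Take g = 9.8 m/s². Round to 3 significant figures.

v = 11.8 m/s

Energy at 1: mgh₁ = (0.783)(9.8)(12.1) = 92.848 J
Friction loss: W_f = μ_k mg d = 15.96 J
At 2: ½mv² + mgh₂ = mgh₁ − W_f
½mv² = 92.848 − 15.96 − 22.176 = 54.711 J
v = √(2 × 54.711/0.783) = 11.82 m/s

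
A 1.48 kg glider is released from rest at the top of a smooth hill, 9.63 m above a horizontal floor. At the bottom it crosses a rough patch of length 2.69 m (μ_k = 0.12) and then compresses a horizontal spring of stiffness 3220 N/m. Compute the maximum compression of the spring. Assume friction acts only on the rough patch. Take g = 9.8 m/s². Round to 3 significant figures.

Initial energy: E₁ = mgh = (1.48)(9.8)(9.63) = 139.67 J
Friction removes W_f = μ_k mg d = (0.12)(1.48)(9.8)(2.69) = 4.682 J
Energy reaching the spring: E = 139.67 − 4.682 = 134.99 J
At max compression ½kx² = E ⇒ x = √(2E/k) = √(2 × 134.99/3220) = 0.2896 m

x = 0.290 m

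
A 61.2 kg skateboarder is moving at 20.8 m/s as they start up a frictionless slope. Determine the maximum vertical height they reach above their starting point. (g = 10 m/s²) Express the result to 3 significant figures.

Setting KE at the bottom equal to PE gained: ½mv² = mgh
h = v²/(2g) = 20.8²/(2 × 10) = 21.63 m

h = 21.6 m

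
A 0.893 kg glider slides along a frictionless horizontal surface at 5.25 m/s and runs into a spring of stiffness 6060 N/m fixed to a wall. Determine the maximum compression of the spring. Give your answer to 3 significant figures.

Conservation of energy between contact and max compression: ½mv² = ½kx²
x = v√(m/k) = 5.25 × √(0.893/6060) = 0.06373 m

x = 0.0637 m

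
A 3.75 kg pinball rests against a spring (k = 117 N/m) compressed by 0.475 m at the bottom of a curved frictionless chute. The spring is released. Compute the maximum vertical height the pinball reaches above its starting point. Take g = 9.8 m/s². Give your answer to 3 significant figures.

h = 0.359 m

All spring PE becomes gravitational PE at the highest point: ½kx² = mgh
h = kx²/(2mg) = (117)(0.475)²/(2 × 3.75 × 9.8) = 0.3592 m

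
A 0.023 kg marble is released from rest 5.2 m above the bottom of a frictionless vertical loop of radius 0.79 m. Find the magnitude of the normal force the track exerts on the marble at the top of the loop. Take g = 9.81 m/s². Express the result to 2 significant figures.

N = 1.8 N

Energy from release to top (height 2r): mgh = ½mv_top² + mg(2r)
v_top² = 2g(h − 2r) = 2(9.81)(5.2 − 1.580) = 71.024 m²/s²
At the top, both N and weight point toward the centre: N + mg = mv_top²/r
N = m(v_top²/r − g) = 0.023(71.024/0.79 − 9.81) = 1.842 N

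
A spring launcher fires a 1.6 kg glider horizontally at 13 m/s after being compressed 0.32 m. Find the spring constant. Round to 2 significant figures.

k = 2600 N/m

Spring PE at full compression equals KE at release: ½kx² = ½mv²
k = mv²/x² = (1.6)(13)²/(0.32)² = 2641 N/m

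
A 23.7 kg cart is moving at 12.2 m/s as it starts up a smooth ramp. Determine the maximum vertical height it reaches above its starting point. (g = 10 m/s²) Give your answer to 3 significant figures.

Setting KE at the bottom equal to PE gained: ½mv² = mgh
h = v²/(2g) = 12.2²/(2 × 10) = 7.442 m

h = 7.44 m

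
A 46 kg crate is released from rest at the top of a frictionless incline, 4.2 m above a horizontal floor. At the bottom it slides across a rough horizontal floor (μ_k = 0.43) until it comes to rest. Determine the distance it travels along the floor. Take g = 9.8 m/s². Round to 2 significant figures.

Applying the work–energy principle:
At rest all PE has been dissipated by friction: mgh = μ_k m g d
d = h/μ_k = 4.2/0.43 = 9.767 m

d = 9.8 m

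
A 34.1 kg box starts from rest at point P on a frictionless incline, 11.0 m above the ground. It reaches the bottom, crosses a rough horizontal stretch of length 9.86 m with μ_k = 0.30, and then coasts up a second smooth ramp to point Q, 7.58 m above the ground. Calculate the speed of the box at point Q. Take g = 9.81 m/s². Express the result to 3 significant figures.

v = 3.01 m/s

Energy at P: mgh₁ = (34.1)(9.81)(11.0) = 3679.7 J
Friction loss: W_f = μ_k mg d = 989.5 J
At Q: ½mv² + mgh₂ = mgh₁ − W_f
½mv² = 3679.7 − 989.5 − 2535.7 = 154.55 J
v = √(2 × 154.55/34.1) = 3.011 m/s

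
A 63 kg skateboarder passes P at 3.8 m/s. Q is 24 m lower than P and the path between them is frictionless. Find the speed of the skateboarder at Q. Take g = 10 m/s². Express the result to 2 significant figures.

Energy conservation between the two points: ½mv₀² + mgh = ½mv²
v² = v₀² + 2gh = (3.8)² + 2(10)(24) = 494.44
v = √494.44 = 22.24 m/s

v = 22 m/s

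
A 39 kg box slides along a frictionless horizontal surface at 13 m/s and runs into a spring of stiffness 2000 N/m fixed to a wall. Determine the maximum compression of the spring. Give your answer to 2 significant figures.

x = 1.8 m

Conservation of energy between contact and max compression: ½mv² = ½kx²
x = v√(m/k) = 13 × √(39/2000) = 1.815 m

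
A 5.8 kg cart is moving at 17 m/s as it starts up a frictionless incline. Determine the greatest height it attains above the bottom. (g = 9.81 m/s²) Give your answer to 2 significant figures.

h = 15 m

By energy conservation, ½mv² = mgh
h = v²/(2g) = 17²/(2 × 9.81) = 14.73 m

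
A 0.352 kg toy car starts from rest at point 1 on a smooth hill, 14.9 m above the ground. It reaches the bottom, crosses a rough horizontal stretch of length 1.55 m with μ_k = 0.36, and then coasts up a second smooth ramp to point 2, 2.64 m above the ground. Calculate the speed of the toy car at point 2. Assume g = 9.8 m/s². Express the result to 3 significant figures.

Energy at 1: mgh₁ = (0.352)(9.8)(14.9) = 51.399 J
Friction loss: W_f = μ_k mg d = 1.925 J
At 2: ½mv² + mgh₂ = mgh₁ − W_f
½mv² = 51.399 − 1.925 − 9.1069 = 40.367 J
v = √(2 × 40.367/0.352) = 15.14 m/s

v = 15.1 m/s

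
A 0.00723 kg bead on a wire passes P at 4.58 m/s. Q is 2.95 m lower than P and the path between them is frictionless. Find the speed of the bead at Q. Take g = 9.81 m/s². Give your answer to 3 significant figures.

Energy conservation between the two points: ½mv₀² + mgh = ½mv²
The mass cancels from both sides.
v² = v₀² + 2gh = (4.58)² + 2(9.81)(2.95) = 78.855
v = √78.855 = 8.880 m/s

v = 8.88 m/s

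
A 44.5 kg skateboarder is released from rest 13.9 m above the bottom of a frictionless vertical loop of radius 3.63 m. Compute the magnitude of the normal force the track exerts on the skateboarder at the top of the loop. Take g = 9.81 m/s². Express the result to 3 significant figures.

Energy from release to top (height 2r): mgh = ½mv_top² + mg(2r)
v_top² = 2g(h − 2r) = 2(9.81)(13.9 − 7.260) = 130.28 m²/s²
At the top, both N and weight point toward the centre: N + mg = mv_top²/r
N = m(v_top²/r − g) = 44.5(130.28/3.63 − 9.81) = 1161 N

N = 1160 N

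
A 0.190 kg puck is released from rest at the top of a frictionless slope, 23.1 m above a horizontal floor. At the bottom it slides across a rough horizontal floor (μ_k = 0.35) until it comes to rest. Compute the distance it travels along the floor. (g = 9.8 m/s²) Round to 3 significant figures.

d = 66.0 m

Energy at the top = energy at the end + work done against friction:
At rest all PE has been dissipated by friction: mgh = μ_k m g d
d = h/μ_k = 23.1/0.35 = 66.00 m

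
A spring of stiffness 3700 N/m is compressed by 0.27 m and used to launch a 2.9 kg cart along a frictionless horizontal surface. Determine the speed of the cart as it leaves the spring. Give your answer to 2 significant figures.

v = 9.6 m/s

Spring PE converts entirely to kinetic energy: ½kx² = ½mv²
v = x√(k/m) = 0.27 × √(3700/2.9) = 9.644 m/s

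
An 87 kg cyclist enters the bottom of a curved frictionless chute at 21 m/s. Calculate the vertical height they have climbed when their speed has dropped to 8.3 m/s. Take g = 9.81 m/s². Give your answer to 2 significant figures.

Conservation of energy: ½mv₁² = ½mv₂² + mgh
h = (v₁² − v₂²)/(2g) = (21² − 8.3²)/(2 × 9.81) = 18.97 m

h = 19 m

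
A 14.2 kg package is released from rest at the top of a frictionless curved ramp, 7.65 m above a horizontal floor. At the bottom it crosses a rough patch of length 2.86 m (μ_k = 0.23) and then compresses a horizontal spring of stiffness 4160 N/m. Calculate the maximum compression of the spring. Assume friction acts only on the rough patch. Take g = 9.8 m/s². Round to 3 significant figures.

Initial energy: E₁ = mgh = (14.2)(9.8)(7.65) = 1064.6 J
Friction removes W_f = μ_k mg d = (0.23)(14.2)(9.8)(2.86) = 91.54 J
Energy reaching the spring: E = 1064.6 − 91.54 = 973.03 J
At max compression ½kx² = E ⇒ x = √(2E/k) = √(2 × 973.03/4160) = 0.6840 m

x = 0.684 m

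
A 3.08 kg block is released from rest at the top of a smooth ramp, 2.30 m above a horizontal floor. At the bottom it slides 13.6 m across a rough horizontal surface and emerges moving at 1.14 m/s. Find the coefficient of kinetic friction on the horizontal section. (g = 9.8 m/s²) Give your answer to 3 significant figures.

Energy bookkeeping (friction removes W_f = μ_k N d):
mgh = ½mv² + μ_k m g d
mgh = 69.423 J; ½mv² = 2.0014 J
W_f = 69.423 − 2.0014 = 67.42 J
μ_k = W_f/(mg·d) = 67.42/(30.18 × 13.6) = 0.1642

μ_k = 0.164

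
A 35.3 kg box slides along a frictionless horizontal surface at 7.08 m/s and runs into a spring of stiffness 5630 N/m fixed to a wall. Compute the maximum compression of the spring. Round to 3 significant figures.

All KE is stored as spring PE at maximum compression: ½mv² = ½kx²
x = v√(m/k) = 7.08 × √(35.3/5630) = 0.5606 m

x = 0.561 m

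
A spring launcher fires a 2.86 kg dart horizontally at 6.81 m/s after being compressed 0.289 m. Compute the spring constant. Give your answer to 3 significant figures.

½kx² = ½mv²
k = mv²/x² = (2.86)(6.81)²/(0.289)² = 1588 N/m

k = 1590 N/m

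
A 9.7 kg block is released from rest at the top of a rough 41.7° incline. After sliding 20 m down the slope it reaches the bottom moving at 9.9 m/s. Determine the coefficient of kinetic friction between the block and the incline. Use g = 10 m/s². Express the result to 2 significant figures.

μ_k = 0.56

The energy dissipated by friction is the PE lost minus the KE gained:
mgL sinθ = 1290.5 J; ½mv² = 475.35 J
W_f = 1290.5 − 475.35 = 815.2 J
μ_k = W_f/(mg cosθ · L) = 815.2/(72.42 × 20) = 0.5628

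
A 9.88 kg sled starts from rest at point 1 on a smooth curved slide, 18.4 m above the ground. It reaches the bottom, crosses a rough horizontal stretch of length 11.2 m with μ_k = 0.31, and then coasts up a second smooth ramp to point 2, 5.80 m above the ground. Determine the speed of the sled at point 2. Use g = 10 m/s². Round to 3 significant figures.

v = 13.5 m/s

Energy at 1: mgh₁ = (9.88)(10)(18.4) = 1817.9 J
Friction loss: W_f = μ_k mg d = 343.0 J
At 2: ½mv² + mgh₂ = mgh₁ − W_f
½mv² = 1817.9 − 343.0 − 573.04 = 901.85 J
v = √(2 × 901.85/9.88) = 13.51 m/s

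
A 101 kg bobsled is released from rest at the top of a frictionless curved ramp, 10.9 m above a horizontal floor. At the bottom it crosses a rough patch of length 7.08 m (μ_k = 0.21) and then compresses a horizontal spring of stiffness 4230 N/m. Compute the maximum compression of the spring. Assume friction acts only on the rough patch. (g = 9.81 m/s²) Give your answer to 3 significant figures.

x = 2.10 m

Initial energy: E₁ = mgh = (101)(9.81)(10.9) = 10800 J
Friction removes W_f = μ_k mg d = (0.21)(101)(9.81)(7.08) = 1473 J
Energy reaching the spring: E = 10800 − 1473 = 9326.7 J
At max compression ½kx² = E ⇒ x = √(2E/k) = √(2 × 9326.7/4230) = 2.100 m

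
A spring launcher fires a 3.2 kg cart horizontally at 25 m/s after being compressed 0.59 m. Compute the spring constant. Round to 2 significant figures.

k = 5700 N/m

Spring PE at full compression equals KE at release: ½kx² = ½mv²
k = mv²/x² = (3.2)(25)²/(0.59)² = 5745 N/m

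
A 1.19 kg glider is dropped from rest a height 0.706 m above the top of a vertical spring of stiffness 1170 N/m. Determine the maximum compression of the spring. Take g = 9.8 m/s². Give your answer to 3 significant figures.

x = 0.129 m

Let x be the compression. The total drop is H + x, and the glider is instantaneously at rest at max compression, so energy conservation gives:
mg(H + x) = ½kx²
½(1170)x² − (1.19)(9.8)x − (1.19)(9.8)(0.706) = 0
585.0x² − 11.66x − 8.233 = 0
x = [11.66 + √(136.0 + 19266)]/(2 × 585.0) = 0.1290 m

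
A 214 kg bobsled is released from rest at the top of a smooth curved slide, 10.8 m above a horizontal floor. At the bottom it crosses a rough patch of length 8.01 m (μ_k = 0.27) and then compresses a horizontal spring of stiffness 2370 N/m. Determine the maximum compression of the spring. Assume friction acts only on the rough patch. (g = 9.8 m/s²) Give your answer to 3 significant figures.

Initial energy: E₁ = mgh = (214)(9.8)(10.8) = 22650 J
Friction removes W_f = μ_k mg d = (0.27)(214)(9.8)(8.01) = 4536 J
Energy reaching the spring: E = 22650 − 4536 = 18114 J
At max compression ½kx² = E ⇒ x = √(2E/k) = √(2 × 18114/2370) = 3.910 m

x = 3.91 m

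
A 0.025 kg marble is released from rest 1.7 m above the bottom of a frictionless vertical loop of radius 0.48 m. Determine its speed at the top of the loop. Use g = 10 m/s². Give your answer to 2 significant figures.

v = 3.8 m/s

Energy conservation: mgh = ½mv_top² + mg(2r)
v_top² = 2g(h − 2r) = 2(10)(1.7 − 0.9600) = 14.80
v_top = 3.847 m/s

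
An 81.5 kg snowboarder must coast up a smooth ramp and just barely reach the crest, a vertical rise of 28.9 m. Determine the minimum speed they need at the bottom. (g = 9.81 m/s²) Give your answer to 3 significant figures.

v = 23.8 m/s

At the top they are momentarily at rest, so all KE converts to PE: ½mv² = mgh
v = √(2gh) = √(2 × 9.81 × 28.9) = 23.81 m/s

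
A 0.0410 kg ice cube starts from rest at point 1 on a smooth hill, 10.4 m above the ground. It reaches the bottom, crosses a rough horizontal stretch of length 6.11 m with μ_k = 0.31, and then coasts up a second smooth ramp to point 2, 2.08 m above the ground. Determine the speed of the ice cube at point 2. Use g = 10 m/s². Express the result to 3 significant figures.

Energy at 1: mgh₁ = (0.0410)(10)(10.4) = 4.2640 J
Friction loss: W_f = μ_k mg d = 0.7766 J
At 2: ½mv² + mgh₂ = mgh₁ − W_f
½mv² = 4.2640 − 0.7766 − 0.85280 = 2.6346 J
v = √(2 × 2.6346/0.0410) = 11.34 m/s

v = 11.3 m/s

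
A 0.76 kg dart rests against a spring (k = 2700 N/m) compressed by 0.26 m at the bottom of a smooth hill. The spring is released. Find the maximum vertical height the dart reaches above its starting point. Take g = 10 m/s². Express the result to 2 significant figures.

Energy conservation from release to the highest point: ½kx² = mgh
h = kx²/(2mg) = (2700)(0.26)²/(2 × 0.76 × 10) = 12.01 m

h = 12 m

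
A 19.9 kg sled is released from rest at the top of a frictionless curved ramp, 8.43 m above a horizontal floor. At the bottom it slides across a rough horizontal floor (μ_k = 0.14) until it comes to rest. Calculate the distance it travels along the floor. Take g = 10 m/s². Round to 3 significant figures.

Energy bookkeeping (friction removes W_f = μ_k N d):
At rest all PE has been dissipated by friction: mgh = μ_k m g d
d = h/μ_k = 8.43/0.14 = 60.21 m

d = 60.2 m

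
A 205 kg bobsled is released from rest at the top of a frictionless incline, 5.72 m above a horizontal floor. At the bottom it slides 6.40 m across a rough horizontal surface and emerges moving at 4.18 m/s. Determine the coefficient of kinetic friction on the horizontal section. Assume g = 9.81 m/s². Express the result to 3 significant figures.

μ_k = 0.755

Applying the work–energy principle:
mgh = ½mv² + μ_k m g d
mgh = 11503 J; ½mv² = 1790.9 J
W_f = 11503 − 1790.9 = 9712 J
μ_k = W_f/(mg·d) = 9712/(2011 × 6.40) = 0.7546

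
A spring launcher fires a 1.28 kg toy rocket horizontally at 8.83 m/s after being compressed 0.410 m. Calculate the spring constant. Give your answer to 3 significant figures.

½kx² = ½mv²
k = mv²/x² = (1.28)(8.83)²/(0.410)² = 593.7 N/m

k = 594 N/m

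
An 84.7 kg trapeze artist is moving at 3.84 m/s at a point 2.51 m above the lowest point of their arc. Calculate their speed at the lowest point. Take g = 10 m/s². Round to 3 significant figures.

By conservation of mechanical energy, ½mv₀² + mgh = ½mv²
v² = v₀² + 2gh = (3.84)² + 2(10)(2.51) = 64.946
v = √64.946 = 8.059 m/s

v = 8.06 m/s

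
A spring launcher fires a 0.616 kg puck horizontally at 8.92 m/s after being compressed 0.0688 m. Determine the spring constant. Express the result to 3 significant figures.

k = 10400 N/m

½kx² = ½mv²
k = mv²/x² = (0.616)(8.92)²/(0.0688)² = 10355 N/m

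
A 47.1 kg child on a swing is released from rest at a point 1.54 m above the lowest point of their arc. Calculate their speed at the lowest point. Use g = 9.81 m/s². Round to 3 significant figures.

v = 5.50 m/s

Equating total energy at the two states: mgh = ½mv²
v = √(2gh) = √(2 × 9.81 × 1.54) = √30.215 = 5.497 m/s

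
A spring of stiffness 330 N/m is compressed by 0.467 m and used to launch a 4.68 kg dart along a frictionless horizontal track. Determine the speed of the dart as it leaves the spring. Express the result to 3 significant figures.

Spring PE converts entirely to kinetic energy: ½kx² = ½mv²
v = x√(k/m) = 0.467 × √(330/4.68) = 3.921 m/s

v = 3.92 m/s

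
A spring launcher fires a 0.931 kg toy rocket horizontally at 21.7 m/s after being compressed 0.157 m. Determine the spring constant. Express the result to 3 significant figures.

k = 17800 N/m

½kx² = ½mv²
k = mv²/x² = (0.931)(21.7)²/(0.157)² = 17786 N/m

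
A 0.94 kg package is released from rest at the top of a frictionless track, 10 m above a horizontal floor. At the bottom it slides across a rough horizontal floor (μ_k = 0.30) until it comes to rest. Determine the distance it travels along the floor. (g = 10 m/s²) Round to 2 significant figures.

d = 33 m

Energy at the top = energy at the end + work done against friction:
At rest all PE has been dissipated by friction: mgh = μ_k m g d
d = h/μ_k = 10/0.30 = 33.33 m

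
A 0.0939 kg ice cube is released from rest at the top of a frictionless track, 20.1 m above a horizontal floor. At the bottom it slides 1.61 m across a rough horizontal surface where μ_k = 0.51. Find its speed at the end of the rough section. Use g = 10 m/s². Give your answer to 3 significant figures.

Energy bookkeeping (friction removes W_f = μ_k N d):
mgh = ½mv² + μ_k m g d
W_f = μ_k mg d = (0.51)(0.0939)(10)(1.61) = 0.7710 J
½mv² = mgh − W_f = 18.874 − 0.7710 = 18.103 J
v = √(2 × 18.103/0.0939) = 19.64 m/s

v = 19.6 m/s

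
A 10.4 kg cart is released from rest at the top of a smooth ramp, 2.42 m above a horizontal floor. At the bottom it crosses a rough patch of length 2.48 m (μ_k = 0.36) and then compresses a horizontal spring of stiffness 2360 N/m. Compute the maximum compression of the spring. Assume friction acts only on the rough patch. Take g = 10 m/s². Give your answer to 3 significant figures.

Initial energy: E₁ = mgh = (10.4)(10)(2.42) = 251.68 J
Friction removes W_f = μ_k mg d = (0.36)(10.4)(10)(2.48) = 92.85 J
Energy reaching the spring: E = 251.68 − 92.85 = 158.83 J
At max compression ½kx² = E ⇒ x = √(2E/k) = √(2 × 158.83/2360) = 0.3669 m

x = 0.367 m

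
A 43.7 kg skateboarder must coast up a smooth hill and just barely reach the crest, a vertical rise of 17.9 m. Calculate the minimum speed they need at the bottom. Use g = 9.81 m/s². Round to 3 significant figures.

At the top they are momentarily at rest, so all KE converts to PE: ½mv² = mgh
v = √(2gh) = √(2 × 9.81 × 17.9) = 18.74 m/s

v = 18.7 m/s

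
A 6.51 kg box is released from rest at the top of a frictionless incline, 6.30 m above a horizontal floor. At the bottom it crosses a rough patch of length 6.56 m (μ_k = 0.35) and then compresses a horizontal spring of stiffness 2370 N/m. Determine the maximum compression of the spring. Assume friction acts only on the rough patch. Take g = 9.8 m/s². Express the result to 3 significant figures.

x = 0.464 m

Initial energy: E₁ = mgh = (6.51)(9.8)(6.30) = 401.93 J
Friction removes W_f = μ_k mg d = (0.35)(6.51)(9.8)(6.56) = 146.5 J
Energy reaching the spring: E = 401.93 − 146.5 = 255.45 J
At max compression ½kx² = E ⇒ x = √(2E/k) = √(2 × 255.45/2370) = 0.4643 m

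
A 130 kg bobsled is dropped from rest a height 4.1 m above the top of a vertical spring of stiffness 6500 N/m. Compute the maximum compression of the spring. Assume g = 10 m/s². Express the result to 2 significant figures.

x = 1.5 m

Let x be the compression. The total drop is H + x, and the bobsled is instantaneously at rest at max compression, so energy conservation gives:
mg(H + x) = ½kx²
½(6500)x² − (130)(10)x − (130)(10)(4.1) = 0
3250x² − 1300x − 5330 = 0
x = [1300 + √(1.690e+06 + 6.9290e+07)]/(2 × 3250) = 1.496 m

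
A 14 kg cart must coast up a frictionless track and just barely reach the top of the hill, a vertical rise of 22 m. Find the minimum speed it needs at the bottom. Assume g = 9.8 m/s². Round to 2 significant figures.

v = 21 m/s

At the top it is momentarily at rest, so all KE converts to PE: ½mv² = mgh
v = √(2gh) = √(2 × 9.8 × 22) = 20.77 m/s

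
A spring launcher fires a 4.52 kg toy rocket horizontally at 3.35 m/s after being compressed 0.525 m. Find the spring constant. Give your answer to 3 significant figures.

k = 184 N/m

Energy stored in the spring equals the launch KE: ½kx² = ½mv²
k = mv²/x² = (4.52)(3.35)²/(0.525)² = 184.0 N/m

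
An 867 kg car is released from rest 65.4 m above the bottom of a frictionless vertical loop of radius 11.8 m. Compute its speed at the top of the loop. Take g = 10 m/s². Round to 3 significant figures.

Energy conservation: mgh = ½mv_top² + mg(2r)
v_top² = 2g(h − 2r) = 2(10)(65.4 − 23.60) = 836.0
v_top = 28.91 m/s

v = 28.9 m/s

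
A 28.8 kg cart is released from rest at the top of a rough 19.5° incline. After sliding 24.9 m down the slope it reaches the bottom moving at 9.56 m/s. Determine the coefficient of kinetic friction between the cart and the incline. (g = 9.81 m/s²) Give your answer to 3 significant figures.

μ_k = 0.156

mgh = ½mv² + μ_k (mg cosθ) L, with h = L sinθ
mgL sinθ = 2348.3 J; ½mv² = 1316.1 J
W_f = 2348.3 − 1316.1 = 1032 J
μ_k = W_f/(mg cosθ · L) = 1032/(266.3 × 24.9) = 0.1557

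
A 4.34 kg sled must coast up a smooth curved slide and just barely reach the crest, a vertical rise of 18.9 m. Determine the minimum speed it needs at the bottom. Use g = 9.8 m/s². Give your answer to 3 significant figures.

At the top it is momentarily at rest, so all KE converts to PE: ½mv² = mgh
v = √(2gh) = √(2 × 9.8 × 18.9) = 19.25 m/s

v = 19.2 m/s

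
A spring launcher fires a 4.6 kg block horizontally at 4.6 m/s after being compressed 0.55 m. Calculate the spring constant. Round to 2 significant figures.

Energy stored in the spring equals the launch KE: ½kx² = ½mv²
k = mv²/x² = (4.6)(4.6)²/(0.55)² = 321.8 N/m

k = 320 N/m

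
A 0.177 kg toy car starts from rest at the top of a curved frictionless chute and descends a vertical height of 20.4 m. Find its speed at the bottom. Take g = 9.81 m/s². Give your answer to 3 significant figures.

v = 20.0 m/s

By conservation of mechanical energy, mgh = ½mv²
v = √(2gh) = √(2 × 9.81 × 20.4) = √400.25 = 20.01 m/s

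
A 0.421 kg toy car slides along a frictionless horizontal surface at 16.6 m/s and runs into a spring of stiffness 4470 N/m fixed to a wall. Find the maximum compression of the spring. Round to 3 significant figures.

x = 0.161 m

At max compression the car is momentarily at rest: ½mv² = ½kx²
x = v√(m/k) = 16.6 × √(0.421/4470) = 0.1611 m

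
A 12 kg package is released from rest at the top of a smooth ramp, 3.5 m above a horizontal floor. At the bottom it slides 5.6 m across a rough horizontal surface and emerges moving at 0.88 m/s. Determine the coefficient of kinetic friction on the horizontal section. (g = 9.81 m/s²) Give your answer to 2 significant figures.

Applying the work–energy principle:
mgh = ½mv² + μ_k m g d
mgh = 412.02 J; ½mv² = 4.6464 J
W_f = 412.02 − 4.6464 = 407.4 J
μ_k = W_f/(mg·d) = 407.4/(117.7 × 5.6) = 0.6180

μ_k = 0.62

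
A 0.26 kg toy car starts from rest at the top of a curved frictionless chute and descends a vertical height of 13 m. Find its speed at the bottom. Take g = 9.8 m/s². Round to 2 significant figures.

v = 16 m/s

By conservation of mechanical energy, mgh = ½mv²
The mass cancels from both sides.
v = √(2gh) = √(2 × 9.8 × 13) = √254.80 = 15.96 m/s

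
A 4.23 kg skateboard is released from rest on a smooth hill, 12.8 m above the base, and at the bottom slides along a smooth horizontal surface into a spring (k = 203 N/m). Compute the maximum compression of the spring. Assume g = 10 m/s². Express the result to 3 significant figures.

x = 2.31 m

At max compression the skateboard is momentarily at rest: mgh = ½kx²
x = √(2mgh/k) = √(2 × 4.23 × 10 × 12.8 / 203) = 2.310 m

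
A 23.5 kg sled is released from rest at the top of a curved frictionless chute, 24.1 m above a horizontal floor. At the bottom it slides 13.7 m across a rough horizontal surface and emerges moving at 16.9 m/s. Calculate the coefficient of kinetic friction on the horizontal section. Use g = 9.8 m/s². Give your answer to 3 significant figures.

Applying the work–energy principle:
mgh = ½mv² + μ_k m g d
mgh = 5550.2 J; ½mv² = 3355.9 J
W_f = 5550.2 − 3355.9 = 2194 J
μ_k = W_f/(mg·d) = 2194/(230.3 × 13.7) = 0.6955

μ_k = 0.695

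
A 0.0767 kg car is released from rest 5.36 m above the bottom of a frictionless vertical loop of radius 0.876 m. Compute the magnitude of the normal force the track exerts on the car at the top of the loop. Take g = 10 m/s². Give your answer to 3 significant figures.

N = 5.55 N

Energy from release to top (height 2r): mgh = ½mv_top² + mg(2r)
v_top² = 2g(h − 2r) = 2(10)(5.36 − 1.752) = 72.160 m²/s²
At the top, both N and weight point toward the centre: N + mg = mv_top²/r
N = m(v_top²/r − g) = 0.0767(72.160/0.876 − 10) = 5.551 N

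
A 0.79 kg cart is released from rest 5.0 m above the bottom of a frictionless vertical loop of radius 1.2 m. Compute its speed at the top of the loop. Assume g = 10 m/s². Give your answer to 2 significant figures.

v = 7.2 m/s

Energy conservation: mgh = ½mv_top² + mg(2r)
v_top² = 2g(h − 2r) = 2(10)(5.0 − 2.400) = 52.00
v_top = 7.211 m/s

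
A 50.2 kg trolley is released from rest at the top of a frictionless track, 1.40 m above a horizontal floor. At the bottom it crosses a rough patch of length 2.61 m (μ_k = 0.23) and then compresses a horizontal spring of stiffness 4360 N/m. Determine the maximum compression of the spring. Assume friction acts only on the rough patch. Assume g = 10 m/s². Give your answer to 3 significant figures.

Initial energy: E₁ = mgh = (50.2)(10)(1.40) = 702.80 J
Friction removes W_f = μ_k mg d = (0.23)(50.2)(10)(2.61) = 301.4 J
Energy reaching the spring: E = 702.80 − 301.4 = 401.45 J
At max compression ½kx² = E ⇒ x = √(2E/k) = √(2 × 401.45/4360) = 0.4291 m

x = 0.429 m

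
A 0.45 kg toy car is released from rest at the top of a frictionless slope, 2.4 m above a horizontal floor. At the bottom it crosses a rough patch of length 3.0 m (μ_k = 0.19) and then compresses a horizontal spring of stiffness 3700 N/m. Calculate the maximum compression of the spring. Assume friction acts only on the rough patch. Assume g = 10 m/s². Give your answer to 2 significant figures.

Initial energy: E₁ = mgh = (0.45)(10)(2.4) = 10.800 J
Friction removes W_f = μ_k mg d = (0.19)(0.45)(10)(3.0) = 2.565 J
Energy reaching the spring: E = 10.800 − 2.565 = 8.2350 J
At max compression ½kx² = E ⇒ x = √(2E/k) = √(2 × 8.2350/3700) = 0.06672 m

x = 0.067 m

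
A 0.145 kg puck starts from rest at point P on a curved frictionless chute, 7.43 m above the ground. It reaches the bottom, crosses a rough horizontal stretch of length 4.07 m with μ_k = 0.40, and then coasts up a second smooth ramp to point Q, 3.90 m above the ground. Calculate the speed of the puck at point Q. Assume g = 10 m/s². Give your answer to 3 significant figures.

v = 6.17 m/s

Energy at P: mgh₁ = (0.145)(10)(7.43) = 10.773 J
Friction loss: W_f = μ_k mg d = 2.361 J
At Q: ½mv² + mgh₂ = mgh₁ − W_f
½mv² = 10.773 − 2.361 − 5.6550 = 2.7579 J
v = √(2 × 2.7579/0.145) = 6.168 m/s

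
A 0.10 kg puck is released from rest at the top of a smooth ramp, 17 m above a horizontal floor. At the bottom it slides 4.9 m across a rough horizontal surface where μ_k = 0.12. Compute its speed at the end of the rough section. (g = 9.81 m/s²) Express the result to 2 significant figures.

Energy bookkeeping (friction removes W_f = μ_k N d):
mgh = ½mv² + μ_k m g d
W_f = μ_k mg d = (0.12)(0.10)(9.81)(4.9) = 0.5768 J
½mv² = mgh − W_f = 16.677 − 0.5768 = 16.100 J
v = √(2 × 16.100/0.10) = 17.94 m/s

v = 18 m/s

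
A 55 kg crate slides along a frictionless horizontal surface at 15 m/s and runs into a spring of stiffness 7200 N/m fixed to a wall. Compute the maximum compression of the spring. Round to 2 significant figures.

x = 1.3 m

All KE is stored as spring PE at maximum compression: ½mv² = ½kx²
x = v√(m/k) = 15 × √(55/7200) = 1.311 m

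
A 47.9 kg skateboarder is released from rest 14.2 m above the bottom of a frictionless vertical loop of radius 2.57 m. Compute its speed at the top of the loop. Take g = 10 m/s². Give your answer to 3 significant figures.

Energy conservation: mgh = ½mv_top² + mg(2r)
v_top² = 2g(h − 2r) = 2(10)(14.2 − 5.140) = 181.2
v_top = 13.46 m/s

v = 13.5 m/s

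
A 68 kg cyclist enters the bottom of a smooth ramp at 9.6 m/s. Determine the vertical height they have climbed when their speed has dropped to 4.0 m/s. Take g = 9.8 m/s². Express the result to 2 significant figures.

Energy balance between the two points: ½mv₁² = ½mv₂² + mgh
h = (v₁² − v₂²)/(2g) = (9.6² − 4.0²)/(2 × 9.8) = 3.886 m

h = 3.9 m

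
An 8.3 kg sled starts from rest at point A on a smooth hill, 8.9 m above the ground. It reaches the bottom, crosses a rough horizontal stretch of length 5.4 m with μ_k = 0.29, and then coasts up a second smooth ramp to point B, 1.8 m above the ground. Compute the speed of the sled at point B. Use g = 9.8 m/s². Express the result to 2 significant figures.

v = 10 m/s

Energy at A: mgh₁ = (8.3)(9.8)(8.9) = 723.93 J
Friction loss: W_f = μ_k mg d = 127.4 J
At B: ½mv² + mgh₂ = mgh₁ − W_f
½mv² = 723.93 − 127.4 − 146.41 = 450.14 J
v = √(2 × 450.14/8.3) = 10.41 m/s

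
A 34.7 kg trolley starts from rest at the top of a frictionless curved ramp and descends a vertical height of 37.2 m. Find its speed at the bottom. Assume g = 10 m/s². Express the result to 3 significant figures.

By conservation of mechanical energy, mgh = ½mv²
The mass cancels from both sides.
v = √(2gh) = √(2 × 10 × 37.2) = √744.00 = 27.28 m/s

v = 27.3 m/s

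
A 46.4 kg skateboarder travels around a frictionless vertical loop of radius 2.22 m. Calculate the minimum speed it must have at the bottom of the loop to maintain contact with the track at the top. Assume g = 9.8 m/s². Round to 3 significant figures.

v = 10.4 m/s

At the top: mg = mv_top²/r ⇒ v_top² = gr = 21.76 m²/s²
Energy from bottom to top (height 2r): ½mv_bot² = ½mv_top² + mg(2r)
v_bot² = gr + 4gr = 5gr = 108.8
v_bot = √(5gr) = 10.43 m/s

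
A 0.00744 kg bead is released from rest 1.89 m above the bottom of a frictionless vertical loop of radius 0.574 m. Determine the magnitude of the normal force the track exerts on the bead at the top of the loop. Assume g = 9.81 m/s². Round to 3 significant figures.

N = 0.116 N

Energy from release to top (height 2r): mgh = ½mv_top² + mg(2r)
v_top² = 2g(h − 2r) = 2(9.81)(1.89 − 1.148) = 14.558 m²/s²
At the top, both N and weight point toward the centre: N + mg = mv_top²/r
N = m(v_top²/r − g) = 0.00744(14.558/0.574 − 9.81) = 0.1157 N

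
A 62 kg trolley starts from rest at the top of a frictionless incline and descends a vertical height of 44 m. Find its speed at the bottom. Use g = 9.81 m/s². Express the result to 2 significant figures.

By conservation of mechanical energy, mgh = ½mv²
v = √(2gh) = √(2 × 9.81 × 44) = √863.28 = 29.38 m/s

v = 29 m/s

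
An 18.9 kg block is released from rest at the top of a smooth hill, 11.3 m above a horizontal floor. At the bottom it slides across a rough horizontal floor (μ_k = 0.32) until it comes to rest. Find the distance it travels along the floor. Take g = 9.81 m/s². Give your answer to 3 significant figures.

Energy at the top = energy at the end + work done against friction:
At rest all PE has been dissipated by friction: mgh = μ_k m g d
d = h/μ_k = 11.3/0.32 = 35.31 m

d = 35.3 m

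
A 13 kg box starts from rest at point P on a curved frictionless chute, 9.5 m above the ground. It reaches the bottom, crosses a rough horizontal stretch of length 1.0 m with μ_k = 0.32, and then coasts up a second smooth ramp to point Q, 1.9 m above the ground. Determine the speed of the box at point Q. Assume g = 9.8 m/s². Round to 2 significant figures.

Energy at P: mgh₁ = (13)(9.8)(9.5) = 1210.3 J
Friction loss: W_f = μ_k mg d = 40.77 J
At Q: ½mv² + mgh₂ = mgh₁ − W_f
½mv² = 1210.3 − 40.77 − 242.06 = 927.47 J
v = √(2 × 927.47/13) = 11.95 m/s

v = 12 m/s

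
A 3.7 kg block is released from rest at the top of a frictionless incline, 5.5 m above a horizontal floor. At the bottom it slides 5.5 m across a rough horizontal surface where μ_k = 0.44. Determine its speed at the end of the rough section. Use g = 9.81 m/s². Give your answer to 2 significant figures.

v = 7.8 m/s

Energy at the top = energy at the end + work done against friction:
mgh = ½mv² + μ_k m g d
W_f = μ_k mg d = (0.44)(3.7)(9.81)(5.5) = 87.84 J
½mv² = mgh − W_f = 199.63 − 87.84 = 111.79 J
v = √(2 × 111.79/3.7) = 7.774 m/s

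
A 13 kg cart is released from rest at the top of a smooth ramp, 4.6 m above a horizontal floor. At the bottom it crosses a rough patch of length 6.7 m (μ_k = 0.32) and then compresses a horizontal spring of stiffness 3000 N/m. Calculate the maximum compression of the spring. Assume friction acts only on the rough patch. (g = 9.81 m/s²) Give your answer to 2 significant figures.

Initial energy: E₁ = mgh = (13)(9.81)(4.6) = 586.64 J
Friction removes W_f = μ_k mg d = (0.32)(13)(9.81)(6.7) = 273.4 J
Energy reaching the spring: E = 586.64 − 273.4 = 313.21 J
At max compression ½kx² = E ⇒ x = √(2E/k) = √(2 × 313.21/3000) = 0.4570 m

x = 0.46 m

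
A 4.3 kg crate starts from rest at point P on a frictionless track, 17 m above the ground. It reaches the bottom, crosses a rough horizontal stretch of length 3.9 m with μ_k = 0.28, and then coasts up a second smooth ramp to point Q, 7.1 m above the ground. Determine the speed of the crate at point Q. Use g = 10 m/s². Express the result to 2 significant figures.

v = 13 m/s

Energy at P: mgh₁ = (4.3)(10)(17) = 731.00 J
Friction loss: W_f = μ_k mg d = 46.96 J
At Q: ½mv² + mgh₂ = mgh₁ − W_f
½mv² = 731.00 − 46.96 − 305.30 = 378.74 J
v = √(2 × 378.74/4.3) = 13.27 m/s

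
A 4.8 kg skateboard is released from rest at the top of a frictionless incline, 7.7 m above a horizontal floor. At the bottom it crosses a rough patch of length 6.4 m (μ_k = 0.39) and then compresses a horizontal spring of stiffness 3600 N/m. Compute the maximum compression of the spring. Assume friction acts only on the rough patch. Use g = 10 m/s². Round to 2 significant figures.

Initial energy: E₁ = mgh = (4.8)(10)(7.7) = 369.60 J
Friction removes W_f = μ_k mg d = (0.39)(4.8)(10)(6.4) = 119.8 J
Energy reaching the spring: E = 369.60 − 119.8 = 249.79 J
At max compression ½kx² = E ⇒ x = √(2E/k) = √(2 × 249.79/3600) = 0.3725 m

x = 0.37 m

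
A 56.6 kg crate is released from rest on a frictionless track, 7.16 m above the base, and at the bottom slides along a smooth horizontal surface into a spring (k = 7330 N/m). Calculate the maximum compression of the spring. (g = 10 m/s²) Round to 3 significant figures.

x = 1.05 m

Gravitational PE at the top equals spring PE at max compression: mgh = ½kx²
x = √(2mgh/k) = √(2 × 56.6 × 10 × 7.16 / 7330) = 1.052 m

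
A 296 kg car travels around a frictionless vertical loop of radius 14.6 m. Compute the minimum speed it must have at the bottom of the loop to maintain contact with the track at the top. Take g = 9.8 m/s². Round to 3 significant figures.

v = 26.7 m/s

At the top: mg = mv_top²/r ⇒ v_top² = gr = 143.1 m²/s²
Energy from bottom to top (height 2r): ½mv_bot² = ½mv_top² + mg(2r)
v_bot² = gr + 4gr = 5gr = 715.4
v_bot = √(5gr) = 26.75 m/s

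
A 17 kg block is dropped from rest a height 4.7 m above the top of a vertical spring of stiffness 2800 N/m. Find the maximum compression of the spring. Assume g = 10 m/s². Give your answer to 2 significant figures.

x = 0.82 m

Measuring PE from the top of the relaxed spring, at max compression the block has dropped H + x with zero KE, so:
mg(H + x) = ½kx²
½(2800)x² − (17)(10)x − (17)(10)(4.7) = 0
1400x² − 170.0x − 799.0 = 0
x = [170.0 + √(28900 + 4.4744e+06)]/(2 × 1400) = 0.8186 m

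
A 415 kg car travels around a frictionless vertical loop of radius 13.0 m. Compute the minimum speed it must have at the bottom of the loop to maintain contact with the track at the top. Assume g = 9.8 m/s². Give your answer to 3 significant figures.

At the top: mg = mv_top²/r ⇒ v_top² = gr = 127.4 m²/s²
Energy from bottom to top (height 2r): ½mv_bot² = ½mv_top² + mg(2r)
v_bot² = gr + 4gr = 5gr = 637.0
v_bot = √(5gr) = 25.24 m/s

v = 25.2 m/s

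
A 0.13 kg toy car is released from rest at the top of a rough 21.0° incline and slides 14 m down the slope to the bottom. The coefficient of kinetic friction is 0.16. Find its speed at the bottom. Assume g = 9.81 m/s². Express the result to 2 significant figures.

Energy: mgh = ½mv² + W_f, with h = L sinθ and W_f = μ_k (mg cosθ) L
mgh = mgL sinθ = (0.13)(9.81)(14)sin21.0° = 6.3984 J
W_f = μ_k mg cosθ · L = (0.16)(0.13)(9.81)cos21.0°·14 = 2.667 J
½mv² = 6.3984 − 2.667 = 3.7314 J
v = √(2 × 3.7314/0.13) = 7.577 m/s

v = 7.6 m/s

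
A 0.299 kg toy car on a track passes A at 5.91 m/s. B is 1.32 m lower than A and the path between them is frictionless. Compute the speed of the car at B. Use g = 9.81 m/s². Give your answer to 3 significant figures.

v = 7.80 m/s

Equating total energy at the two states: ½mv₀² + mgh = ½mv²
v² = v₀² + 2gh = (5.91)² + 2(9.81)(1.32) = 60.827
v = √60.827 = 7.799 m/s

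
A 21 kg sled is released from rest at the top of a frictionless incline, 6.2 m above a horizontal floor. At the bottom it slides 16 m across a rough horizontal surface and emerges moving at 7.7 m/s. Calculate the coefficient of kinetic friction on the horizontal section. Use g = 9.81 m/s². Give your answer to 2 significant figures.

Energy bookkeeping (friction removes W_f = μ_k N d):
mgh = ½mv² + μ_k m g d
mgh = 1277.3 J; ½mv² = 622.55 J
W_f = 1277.3 − 622.55 = 654.7 J
μ_k = W_f/(mg·d) = 654.7/(206.0 × 16) = 0.1986

μ_k = 0.20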